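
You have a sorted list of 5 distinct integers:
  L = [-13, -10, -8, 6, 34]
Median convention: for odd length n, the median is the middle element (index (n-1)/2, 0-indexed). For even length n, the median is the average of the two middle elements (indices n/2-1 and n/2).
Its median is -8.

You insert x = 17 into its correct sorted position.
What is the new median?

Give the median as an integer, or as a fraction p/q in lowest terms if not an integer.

Old list (sorted, length 5): [-13, -10, -8, 6, 34]
Old median = -8
Insert x = 17
Old length odd (5). Middle was index 2 = -8.
New length even (6). New median = avg of two middle elements.
x = 17: 4 elements are < x, 1 elements are > x.
New sorted list: [-13, -10, -8, 6, 17, 34]
New median = -1

Answer: -1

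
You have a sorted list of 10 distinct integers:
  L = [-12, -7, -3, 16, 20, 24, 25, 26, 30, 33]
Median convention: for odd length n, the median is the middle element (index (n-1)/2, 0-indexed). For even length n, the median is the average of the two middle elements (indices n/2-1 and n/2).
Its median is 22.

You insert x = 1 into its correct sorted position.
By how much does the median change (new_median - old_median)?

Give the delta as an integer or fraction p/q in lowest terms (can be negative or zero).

Answer: -2

Derivation:
Old median = 22
After inserting x = 1: new sorted = [-12, -7, -3, 1, 16, 20, 24, 25, 26, 30, 33]
New median = 20
Delta = 20 - 22 = -2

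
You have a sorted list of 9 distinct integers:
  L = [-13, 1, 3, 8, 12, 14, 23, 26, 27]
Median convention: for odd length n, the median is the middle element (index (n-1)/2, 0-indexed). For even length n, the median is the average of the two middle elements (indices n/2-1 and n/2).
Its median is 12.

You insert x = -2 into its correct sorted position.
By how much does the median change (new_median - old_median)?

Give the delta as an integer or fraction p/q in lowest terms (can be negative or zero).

Answer: -2

Derivation:
Old median = 12
After inserting x = -2: new sorted = [-13, -2, 1, 3, 8, 12, 14, 23, 26, 27]
New median = 10
Delta = 10 - 12 = -2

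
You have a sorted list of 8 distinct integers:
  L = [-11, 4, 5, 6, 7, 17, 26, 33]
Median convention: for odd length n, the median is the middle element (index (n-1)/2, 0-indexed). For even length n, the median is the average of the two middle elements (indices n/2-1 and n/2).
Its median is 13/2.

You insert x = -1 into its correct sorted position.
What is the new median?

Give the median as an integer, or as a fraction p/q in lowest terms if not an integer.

Answer: 6

Derivation:
Old list (sorted, length 8): [-11, 4, 5, 6, 7, 17, 26, 33]
Old median = 13/2
Insert x = -1
Old length even (8). Middle pair: indices 3,4 = 6,7.
New length odd (9). New median = single middle element.
x = -1: 1 elements are < x, 7 elements are > x.
New sorted list: [-11, -1, 4, 5, 6, 7, 17, 26, 33]
New median = 6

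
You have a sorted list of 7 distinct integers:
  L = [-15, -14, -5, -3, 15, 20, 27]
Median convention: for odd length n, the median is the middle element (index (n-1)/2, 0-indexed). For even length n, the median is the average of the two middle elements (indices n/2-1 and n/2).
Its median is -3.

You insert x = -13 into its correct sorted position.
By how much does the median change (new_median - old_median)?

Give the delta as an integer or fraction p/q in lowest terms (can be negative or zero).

Answer: -1

Derivation:
Old median = -3
After inserting x = -13: new sorted = [-15, -14, -13, -5, -3, 15, 20, 27]
New median = -4
Delta = -4 - -3 = -1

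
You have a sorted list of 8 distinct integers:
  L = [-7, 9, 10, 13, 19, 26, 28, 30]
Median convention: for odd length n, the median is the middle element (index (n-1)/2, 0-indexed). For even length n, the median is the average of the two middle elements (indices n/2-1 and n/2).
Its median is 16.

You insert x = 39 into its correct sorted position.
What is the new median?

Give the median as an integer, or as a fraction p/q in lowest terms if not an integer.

Old list (sorted, length 8): [-7, 9, 10, 13, 19, 26, 28, 30]
Old median = 16
Insert x = 39
Old length even (8). Middle pair: indices 3,4 = 13,19.
New length odd (9). New median = single middle element.
x = 39: 8 elements are < x, 0 elements are > x.
New sorted list: [-7, 9, 10, 13, 19, 26, 28, 30, 39]
New median = 19

Answer: 19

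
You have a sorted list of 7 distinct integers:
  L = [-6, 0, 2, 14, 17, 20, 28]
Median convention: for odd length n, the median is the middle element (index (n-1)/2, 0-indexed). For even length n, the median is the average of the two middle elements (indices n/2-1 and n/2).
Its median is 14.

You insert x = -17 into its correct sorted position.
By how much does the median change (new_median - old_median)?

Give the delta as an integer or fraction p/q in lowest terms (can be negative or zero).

Old median = 14
After inserting x = -17: new sorted = [-17, -6, 0, 2, 14, 17, 20, 28]
New median = 8
Delta = 8 - 14 = -6

Answer: -6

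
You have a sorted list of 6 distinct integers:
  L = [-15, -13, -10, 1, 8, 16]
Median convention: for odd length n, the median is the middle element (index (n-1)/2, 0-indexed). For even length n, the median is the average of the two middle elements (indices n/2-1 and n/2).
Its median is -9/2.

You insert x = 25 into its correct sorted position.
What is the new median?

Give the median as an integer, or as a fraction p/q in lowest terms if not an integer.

Answer: 1

Derivation:
Old list (sorted, length 6): [-15, -13, -10, 1, 8, 16]
Old median = -9/2
Insert x = 25
Old length even (6). Middle pair: indices 2,3 = -10,1.
New length odd (7). New median = single middle element.
x = 25: 6 elements are < x, 0 elements are > x.
New sorted list: [-15, -13, -10, 1, 8, 16, 25]
New median = 1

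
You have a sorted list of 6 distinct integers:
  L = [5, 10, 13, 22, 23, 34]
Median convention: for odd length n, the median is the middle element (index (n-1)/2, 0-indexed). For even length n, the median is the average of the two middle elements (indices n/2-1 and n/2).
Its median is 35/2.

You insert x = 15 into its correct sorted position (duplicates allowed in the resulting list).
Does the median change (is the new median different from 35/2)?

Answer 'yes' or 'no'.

Answer: yes

Derivation:
Old median = 35/2
Insert x = 15
New median = 15
Changed? yes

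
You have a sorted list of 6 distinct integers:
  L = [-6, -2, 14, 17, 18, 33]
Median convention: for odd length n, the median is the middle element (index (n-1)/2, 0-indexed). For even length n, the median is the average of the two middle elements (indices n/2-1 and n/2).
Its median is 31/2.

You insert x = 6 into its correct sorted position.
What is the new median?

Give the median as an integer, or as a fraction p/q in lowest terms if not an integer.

Old list (sorted, length 6): [-6, -2, 14, 17, 18, 33]
Old median = 31/2
Insert x = 6
Old length even (6). Middle pair: indices 2,3 = 14,17.
New length odd (7). New median = single middle element.
x = 6: 2 elements are < x, 4 elements are > x.
New sorted list: [-6, -2, 6, 14, 17, 18, 33]
New median = 14

Answer: 14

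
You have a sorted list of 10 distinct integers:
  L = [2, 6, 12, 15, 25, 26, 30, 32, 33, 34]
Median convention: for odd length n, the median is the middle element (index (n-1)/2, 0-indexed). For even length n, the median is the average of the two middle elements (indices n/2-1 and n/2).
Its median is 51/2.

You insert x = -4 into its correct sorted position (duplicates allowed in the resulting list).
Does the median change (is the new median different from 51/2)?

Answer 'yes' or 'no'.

Old median = 51/2
Insert x = -4
New median = 25
Changed? yes

Answer: yes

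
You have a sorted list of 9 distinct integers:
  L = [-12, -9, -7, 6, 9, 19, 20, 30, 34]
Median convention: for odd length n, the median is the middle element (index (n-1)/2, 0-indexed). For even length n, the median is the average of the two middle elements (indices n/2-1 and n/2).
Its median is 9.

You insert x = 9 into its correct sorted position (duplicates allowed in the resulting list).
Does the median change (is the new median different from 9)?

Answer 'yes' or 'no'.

Old median = 9
Insert x = 9
New median = 9
Changed? no

Answer: no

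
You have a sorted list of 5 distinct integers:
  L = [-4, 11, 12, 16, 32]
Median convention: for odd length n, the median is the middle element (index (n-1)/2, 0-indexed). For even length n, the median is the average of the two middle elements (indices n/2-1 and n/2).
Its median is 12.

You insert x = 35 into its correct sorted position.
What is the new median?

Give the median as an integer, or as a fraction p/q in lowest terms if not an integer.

Answer: 14

Derivation:
Old list (sorted, length 5): [-4, 11, 12, 16, 32]
Old median = 12
Insert x = 35
Old length odd (5). Middle was index 2 = 12.
New length even (6). New median = avg of two middle elements.
x = 35: 5 elements are < x, 0 elements are > x.
New sorted list: [-4, 11, 12, 16, 32, 35]
New median = 14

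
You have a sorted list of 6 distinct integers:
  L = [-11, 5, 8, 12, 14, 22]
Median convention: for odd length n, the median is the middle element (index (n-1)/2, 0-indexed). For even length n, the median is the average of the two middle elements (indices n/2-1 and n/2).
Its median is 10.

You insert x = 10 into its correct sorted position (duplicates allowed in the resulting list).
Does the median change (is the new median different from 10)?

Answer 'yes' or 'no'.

Answer: no

Derivation:
Old median = 10
Insert x = 10
New median = 10
Changed? no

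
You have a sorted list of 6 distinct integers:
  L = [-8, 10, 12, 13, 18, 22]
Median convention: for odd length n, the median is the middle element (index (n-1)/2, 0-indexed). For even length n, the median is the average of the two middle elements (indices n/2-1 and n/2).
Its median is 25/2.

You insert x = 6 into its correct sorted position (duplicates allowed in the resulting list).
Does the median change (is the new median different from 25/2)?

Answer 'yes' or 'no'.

Answer: yes

Derivation:
Old median = 25/2
Insert x = 6
New median = 12
Changed? yes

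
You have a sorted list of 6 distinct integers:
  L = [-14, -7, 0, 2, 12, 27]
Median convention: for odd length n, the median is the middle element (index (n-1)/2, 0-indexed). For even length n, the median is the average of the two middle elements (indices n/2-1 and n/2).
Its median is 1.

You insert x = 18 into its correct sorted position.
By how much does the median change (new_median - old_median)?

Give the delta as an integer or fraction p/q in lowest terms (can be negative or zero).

Answer: 1

Derivation:
Old median = 1
After inserting x = 18: new sorted = [-14, -7, 0, 2, 12, 18, 27]
New median = 2
Delta = 2 - 1 = 1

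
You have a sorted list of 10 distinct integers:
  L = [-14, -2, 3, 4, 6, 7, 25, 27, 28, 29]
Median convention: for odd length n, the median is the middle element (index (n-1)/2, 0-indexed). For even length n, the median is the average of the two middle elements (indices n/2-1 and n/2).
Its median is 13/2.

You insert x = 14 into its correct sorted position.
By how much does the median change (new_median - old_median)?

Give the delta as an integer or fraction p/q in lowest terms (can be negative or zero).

Answer: 1/2

Derivation:
Old median = 13/2
After inserting x = 14: new sorted = [-14, -2, 3, 4, 6, 7, 14, 25, 27, 28, 29]
New median = 7
Delta = 7 - 13/2 = 1/2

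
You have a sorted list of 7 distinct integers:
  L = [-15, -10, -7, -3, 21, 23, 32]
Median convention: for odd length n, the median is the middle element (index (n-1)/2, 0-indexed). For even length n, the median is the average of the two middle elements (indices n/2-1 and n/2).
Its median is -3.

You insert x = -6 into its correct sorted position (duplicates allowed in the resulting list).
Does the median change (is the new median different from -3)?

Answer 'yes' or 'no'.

Answer: yes

Derivation:
Old median = -3
Insert x = -6
New median = -9/2
Changed? yes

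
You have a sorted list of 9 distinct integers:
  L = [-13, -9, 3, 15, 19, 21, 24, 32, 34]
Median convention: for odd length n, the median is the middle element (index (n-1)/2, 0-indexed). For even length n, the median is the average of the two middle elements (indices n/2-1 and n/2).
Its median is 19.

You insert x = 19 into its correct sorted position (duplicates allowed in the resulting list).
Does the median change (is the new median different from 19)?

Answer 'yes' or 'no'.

Answer: no

Derivation:
Old median = 19
Insert x = 19
New median = 19
Changed? no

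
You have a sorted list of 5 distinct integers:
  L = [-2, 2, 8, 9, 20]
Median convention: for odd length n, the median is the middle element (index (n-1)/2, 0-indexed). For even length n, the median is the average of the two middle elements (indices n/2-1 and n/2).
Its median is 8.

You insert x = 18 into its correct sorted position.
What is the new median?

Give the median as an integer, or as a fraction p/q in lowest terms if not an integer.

Answer: 17/2

Derivation:
Old list (sorted, length 5): [-2, 2, 8, 9, 20]
Old median = 8
Insert x = 18
Old length odd (5). Middle was index 2 = 8.
New length even (6). New median = avg of two middle elements.
x = 18: 4 elements are < x, 1 elements are > x.
New sorted list: [-2, 2, 8, 9, 18, 20]
New median = 17/2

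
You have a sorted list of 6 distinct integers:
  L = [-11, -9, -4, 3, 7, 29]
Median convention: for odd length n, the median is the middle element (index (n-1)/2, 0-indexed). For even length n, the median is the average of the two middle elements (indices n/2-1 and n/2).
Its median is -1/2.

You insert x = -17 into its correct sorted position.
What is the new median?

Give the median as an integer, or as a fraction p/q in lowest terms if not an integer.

Old list (sorted, length 6): [-11, -9, -4, 3, 7, 29]
Old median = -1/2
Insert x = -17
Old length even (6). Middle pair: indices 2,3 = -4,3.
New length odd (7). New median = single middle element.
x = -17: 0 elements are < x, 6 elements are > x.
New sorted list: [-17, -11, -9, -4, 3, 7, 29]
New median = -4

Answer: -4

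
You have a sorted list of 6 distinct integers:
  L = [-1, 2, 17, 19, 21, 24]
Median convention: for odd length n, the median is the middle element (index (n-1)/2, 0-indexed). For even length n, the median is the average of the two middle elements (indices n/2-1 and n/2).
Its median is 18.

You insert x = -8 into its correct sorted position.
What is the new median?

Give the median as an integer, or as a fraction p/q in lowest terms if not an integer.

Old list (sorted, length 6): [-1, 2, 17, 19, 21, 24]
Old median = 18
Insert x = -8
Old length even (6). Middle pair: indices 2,3 = 17,19.
New length odd (7). New median = single middle element.
x = -8: 0 elements are < x, 6 elements are > x.
New sorted list: [-8, -1, 2, 17, 19, 21, 24]
New median = 17

Answer: 17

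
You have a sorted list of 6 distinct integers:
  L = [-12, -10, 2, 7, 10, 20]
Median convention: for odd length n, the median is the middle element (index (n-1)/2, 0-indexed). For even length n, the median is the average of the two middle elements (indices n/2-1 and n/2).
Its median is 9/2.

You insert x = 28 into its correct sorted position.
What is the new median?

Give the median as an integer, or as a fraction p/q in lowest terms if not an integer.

Answer: 7

Derivation:
Old list (sorted, length 6): [-12, -10, 2, 7, 10, 20]
Old median = 9/2
Insert x = 28
Old length even (6). Middle pair: indices 2,3 = 2,7.
New length odd (7). New median = single middle element.
x = 28: 6 elements are < x, 0 elements are > x.
New sorted list: [-12, -10, 2, 7, 10, 20, 28]
New median = 7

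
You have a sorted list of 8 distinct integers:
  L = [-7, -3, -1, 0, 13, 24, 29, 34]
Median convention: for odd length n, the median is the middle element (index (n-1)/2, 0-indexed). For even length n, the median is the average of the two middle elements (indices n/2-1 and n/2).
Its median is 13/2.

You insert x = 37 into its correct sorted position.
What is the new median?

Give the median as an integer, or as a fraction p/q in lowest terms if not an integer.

Answer: 13

Derivation:
Old list (sorted, length 8): [-7, -3, -1, 0, 13, 24, 29, 34]
Old median = 13/2
Insert x = 37
Old length even (8). Middle pair: indices 3,4 = 0,13.
New length odd (9). New median = single middle element.
x = 37: 8 elements are < x, 0 elements are > x.
New sorted list: [-7, -3, -1, 0, 13, 24, 29, 34, 37]
New median = 13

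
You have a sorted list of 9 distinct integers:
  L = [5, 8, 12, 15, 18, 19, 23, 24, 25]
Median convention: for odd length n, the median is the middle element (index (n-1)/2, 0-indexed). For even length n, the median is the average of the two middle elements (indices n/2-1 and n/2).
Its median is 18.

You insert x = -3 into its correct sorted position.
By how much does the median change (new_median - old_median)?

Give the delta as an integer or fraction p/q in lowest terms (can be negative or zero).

Answer: -3/2

Derivation:
Old median = 18
After inserting x = -3: new sorted = [-3, 5, 8, 12, 15, 18, 19, 23, 24, 25]
New median = 33/2
Delta = 33/2 - 18 = -3/2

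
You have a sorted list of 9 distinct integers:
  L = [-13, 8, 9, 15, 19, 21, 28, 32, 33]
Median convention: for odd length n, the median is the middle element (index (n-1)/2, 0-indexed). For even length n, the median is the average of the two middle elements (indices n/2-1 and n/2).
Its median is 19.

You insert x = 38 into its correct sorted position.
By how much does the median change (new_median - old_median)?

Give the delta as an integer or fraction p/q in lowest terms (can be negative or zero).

Answer: 1

Derivation:
Old median = 19
After inserting x = 38: new sorted = [-13, 8, 9, 15, 19, 21, 28, 32, 33, 38]
New median = 20
Delta = 20 - 19 = 1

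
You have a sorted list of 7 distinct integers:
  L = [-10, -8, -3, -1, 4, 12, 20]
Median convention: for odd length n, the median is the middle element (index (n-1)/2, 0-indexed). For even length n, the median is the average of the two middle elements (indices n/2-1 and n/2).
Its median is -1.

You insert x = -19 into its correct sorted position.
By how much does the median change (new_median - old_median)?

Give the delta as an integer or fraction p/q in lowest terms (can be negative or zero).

Old median = -1
After inserting x = -19: new sorted = [-19, -10, -8, -3, -1, 4, 12, 20]
New median = -2
Delta = -2 - -1 = -1

Answer: -1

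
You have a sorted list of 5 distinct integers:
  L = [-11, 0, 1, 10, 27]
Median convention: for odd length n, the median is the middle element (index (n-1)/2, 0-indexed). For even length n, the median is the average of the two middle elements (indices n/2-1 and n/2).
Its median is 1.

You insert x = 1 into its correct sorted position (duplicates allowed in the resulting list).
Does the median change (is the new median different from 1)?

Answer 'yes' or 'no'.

Answer: no

Derivation:
Old median = 1
Insert x = 1
New median = 1
Changed? no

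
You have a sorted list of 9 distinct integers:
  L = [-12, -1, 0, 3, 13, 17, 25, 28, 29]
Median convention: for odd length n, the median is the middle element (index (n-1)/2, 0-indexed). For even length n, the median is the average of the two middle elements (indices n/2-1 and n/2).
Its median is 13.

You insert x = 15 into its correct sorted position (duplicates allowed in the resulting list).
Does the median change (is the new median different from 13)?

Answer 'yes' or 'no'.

Old median = 13
Insert x = 15
New median = 14
Changed? yes

Answer: yes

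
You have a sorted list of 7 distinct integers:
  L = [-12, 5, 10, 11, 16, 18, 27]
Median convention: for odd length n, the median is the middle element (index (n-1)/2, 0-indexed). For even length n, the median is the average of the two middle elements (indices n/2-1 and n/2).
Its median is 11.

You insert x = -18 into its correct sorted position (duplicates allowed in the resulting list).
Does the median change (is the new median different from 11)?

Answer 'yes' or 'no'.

Answer: yes

Derivation:
Old median = 11
Insert x = -18
New median = 21/2
Changed? yes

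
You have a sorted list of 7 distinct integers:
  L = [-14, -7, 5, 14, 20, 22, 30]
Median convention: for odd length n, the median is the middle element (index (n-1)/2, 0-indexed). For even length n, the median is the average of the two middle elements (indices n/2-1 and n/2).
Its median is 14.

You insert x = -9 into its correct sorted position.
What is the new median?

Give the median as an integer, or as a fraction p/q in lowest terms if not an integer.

Answer: 19/2

Derivation:
Old list (sorted, length 7): [-14, -7, 5, 14, 20, 22, 30]
Old median = 14
Insert x = -9
Old length odd (7). Middle was index 3 = 14.
New length even (8). New median = avg of two middle elements.
x = -9: 1 elements are < x, 6 elements are > x.
New sorted list: [-14, -9, -7, 5, 14, 20, 22, 30]
New median = 19/2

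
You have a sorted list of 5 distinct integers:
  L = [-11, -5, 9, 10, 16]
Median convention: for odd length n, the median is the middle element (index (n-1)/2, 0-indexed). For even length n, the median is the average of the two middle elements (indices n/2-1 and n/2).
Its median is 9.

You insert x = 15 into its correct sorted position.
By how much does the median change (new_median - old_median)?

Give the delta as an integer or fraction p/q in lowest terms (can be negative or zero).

Answer: 1/2

Derivation:
Old median = 9
After inserting x = 15: new sorted = [-11, -5, 9, 10, 15, 16]
New median = 19/2
Delta = 19/2 - 9 = 1/2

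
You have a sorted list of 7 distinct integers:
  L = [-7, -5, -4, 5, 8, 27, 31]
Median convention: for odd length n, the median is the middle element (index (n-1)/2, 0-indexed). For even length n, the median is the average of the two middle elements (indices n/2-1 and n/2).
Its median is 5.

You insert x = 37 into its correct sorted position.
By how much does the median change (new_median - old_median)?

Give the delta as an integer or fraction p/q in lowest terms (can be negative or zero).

Answer: 3/2

Derivation:
Old median = 5
After inserting x = 37: new sorted = [-7, -5, -4, 5, 8, 27, 31, 37]
New median = 13/2
Delta = 13/2 - 5 = 3/2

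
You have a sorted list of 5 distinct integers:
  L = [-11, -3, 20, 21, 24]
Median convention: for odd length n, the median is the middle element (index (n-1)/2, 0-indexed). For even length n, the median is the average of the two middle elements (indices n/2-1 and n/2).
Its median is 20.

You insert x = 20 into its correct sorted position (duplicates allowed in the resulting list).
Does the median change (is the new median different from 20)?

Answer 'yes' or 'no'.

Answer: no

Derivation:
Old median = 20
Insert x = 20
New median = 20
Changed? no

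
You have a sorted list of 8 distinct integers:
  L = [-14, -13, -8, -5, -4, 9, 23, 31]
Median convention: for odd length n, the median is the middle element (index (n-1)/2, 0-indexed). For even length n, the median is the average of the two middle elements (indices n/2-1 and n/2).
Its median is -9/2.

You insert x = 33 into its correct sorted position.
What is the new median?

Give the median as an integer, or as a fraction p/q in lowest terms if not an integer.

Old list (sorted, length 8): [-14, -13, -8, -5, -4, 9, 23, 31]
Old median = -9/2
Insert x = 33
Old length even (8). Middle pair: indices 3,4 = -5,-4.
New length odd (9). New median = single middle element.
x = 33: 8 elements are < x, 0 elements are > x.
New sorted list: [-14, -13, -8, -5, -4, 9, 23, 31, 33]
New median = -4

Answer: -4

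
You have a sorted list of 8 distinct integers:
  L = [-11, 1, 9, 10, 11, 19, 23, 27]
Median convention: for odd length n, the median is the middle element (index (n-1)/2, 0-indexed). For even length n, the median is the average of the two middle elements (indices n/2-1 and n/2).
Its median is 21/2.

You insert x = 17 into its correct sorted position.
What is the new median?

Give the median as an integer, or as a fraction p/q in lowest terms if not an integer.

Old list (sorted, length 8): [-11, 1, 9, 10, 11, 19, 23, 27]
Old median = 21/2
Insert x = 17
Old length even (8). Middle pair: indices 3,4 = 10,11.
New length odd (9). New median = single middle element.
x = 17: 5 elements are < x, 3 elements are > x.
New sorted list: [-11, 1, 9, 10, 11, 17, 19, 23, 27]
New median = 11

Answer: 11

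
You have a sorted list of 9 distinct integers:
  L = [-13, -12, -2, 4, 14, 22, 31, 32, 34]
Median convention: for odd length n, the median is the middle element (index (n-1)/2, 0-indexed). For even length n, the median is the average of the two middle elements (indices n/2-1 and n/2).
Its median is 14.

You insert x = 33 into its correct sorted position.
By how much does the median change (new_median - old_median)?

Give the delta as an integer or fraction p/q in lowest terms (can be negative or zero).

Answer: 4

Derivation:
Old median = 14
After inserting x = 33: new sorted = [-13, -12, -2, 4, 14, 22, 31, 32, 33, 34]
New median = 18
Delta = 18 - 14 = 4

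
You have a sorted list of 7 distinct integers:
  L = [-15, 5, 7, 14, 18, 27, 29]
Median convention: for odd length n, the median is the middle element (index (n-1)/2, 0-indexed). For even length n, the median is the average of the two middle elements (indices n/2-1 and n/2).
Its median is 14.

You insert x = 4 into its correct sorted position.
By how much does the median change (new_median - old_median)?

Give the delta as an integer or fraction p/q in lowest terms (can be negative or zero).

Answer: -7/2

Derivation:
Old median = 14
After inserting x = 4: new sorted = [-15, 4, 5, 7, 14, 18, 27, 29]
New median = 21/2
Delta = 21/2 - 14 = -7/2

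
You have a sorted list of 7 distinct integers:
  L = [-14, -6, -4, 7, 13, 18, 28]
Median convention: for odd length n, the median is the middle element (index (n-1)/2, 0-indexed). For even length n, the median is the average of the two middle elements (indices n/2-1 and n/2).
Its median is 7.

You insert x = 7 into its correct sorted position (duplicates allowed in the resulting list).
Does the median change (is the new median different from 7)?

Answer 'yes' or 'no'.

Old median = 7
Insert x = 7
New median = 7
Changed? no

Answer: no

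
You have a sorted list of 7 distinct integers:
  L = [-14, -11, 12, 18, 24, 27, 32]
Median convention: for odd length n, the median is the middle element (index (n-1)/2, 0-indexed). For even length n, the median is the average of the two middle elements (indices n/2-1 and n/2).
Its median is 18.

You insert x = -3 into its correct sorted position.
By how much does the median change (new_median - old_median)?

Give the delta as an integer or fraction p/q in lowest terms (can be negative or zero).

Answer: -3

Derivation:
Old median = 18
After inserting x = -3: new sorted = [-14, -11, -3, 12, 18, 24, 27, 32]
New median = 15
Delta = 15 - 18 = -3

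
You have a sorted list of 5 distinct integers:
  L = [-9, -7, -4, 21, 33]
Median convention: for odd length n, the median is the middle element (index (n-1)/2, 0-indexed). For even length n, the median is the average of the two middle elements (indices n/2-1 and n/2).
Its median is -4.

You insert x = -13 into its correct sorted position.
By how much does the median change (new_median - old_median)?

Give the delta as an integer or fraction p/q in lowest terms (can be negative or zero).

Answer: -3/2

Derivation:
Old median = -4
After inserting x = -13: new sorted = [-13, -9, -7, -4, 21, 33]
New median = -11/2
Delta = -11/2 - -4 = -3/2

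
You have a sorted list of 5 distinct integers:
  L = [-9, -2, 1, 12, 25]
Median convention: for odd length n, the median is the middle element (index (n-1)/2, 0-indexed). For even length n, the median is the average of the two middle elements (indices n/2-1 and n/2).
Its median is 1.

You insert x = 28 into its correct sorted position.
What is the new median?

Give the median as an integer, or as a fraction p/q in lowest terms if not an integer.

Old list (sorted, length 5): [-9, -2, 1, 12, 25]
Old median = 1
Insert x = 28
Old length odd (5). Middle was index 2 = 1.
New length even (6). New median = avg of two middle elements.
x = 28: 5 elements are < x, 0 elements are > x.
New sorted list: [-9, -2, 1, 12, 25, 28]
New median = 13/2

Answer: 13/2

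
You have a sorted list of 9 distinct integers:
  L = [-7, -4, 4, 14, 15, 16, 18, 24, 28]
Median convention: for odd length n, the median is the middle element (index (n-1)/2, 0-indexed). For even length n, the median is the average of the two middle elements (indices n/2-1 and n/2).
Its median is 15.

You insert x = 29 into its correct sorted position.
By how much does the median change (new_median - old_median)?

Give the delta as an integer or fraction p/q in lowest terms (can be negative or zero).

Old median = 15
After inserting x = 29: new sorted = [-7, -4, 4, 14, 15, 16, 18, 24, 28, 29]
New median = 31/2
Delta = 31/2 - 15 = 1/2

Answer: 1/2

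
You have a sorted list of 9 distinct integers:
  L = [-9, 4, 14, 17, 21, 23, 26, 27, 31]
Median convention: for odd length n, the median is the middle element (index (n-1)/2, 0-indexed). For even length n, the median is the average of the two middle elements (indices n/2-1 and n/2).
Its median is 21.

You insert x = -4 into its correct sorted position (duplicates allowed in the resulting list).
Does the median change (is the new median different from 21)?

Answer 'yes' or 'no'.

Answer: yes

Derivation:
Old median = 21
Insert x = -4
New median = 19
Changed? yes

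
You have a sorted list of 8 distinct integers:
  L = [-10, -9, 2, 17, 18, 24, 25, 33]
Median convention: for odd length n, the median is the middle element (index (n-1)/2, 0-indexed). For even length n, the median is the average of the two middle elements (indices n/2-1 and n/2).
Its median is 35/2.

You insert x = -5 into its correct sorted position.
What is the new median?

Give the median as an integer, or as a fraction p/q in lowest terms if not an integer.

Answer: 17

Derivation:
Old list (sorted, length 8): [-10, -9, 2, 17, 18, 24, 25, 33]
Old median = 35/2
Insert x = -5
Old length even (8). Middle pair: indices 3,4 = 17,18.
New length odd (9). New median = single middle element.
x = -5: 2 elements are < x, 6 elements are > x.
New sorted list: [-10, -9, -5, 2, 17, 18, 24, 25, 33]
New median = 17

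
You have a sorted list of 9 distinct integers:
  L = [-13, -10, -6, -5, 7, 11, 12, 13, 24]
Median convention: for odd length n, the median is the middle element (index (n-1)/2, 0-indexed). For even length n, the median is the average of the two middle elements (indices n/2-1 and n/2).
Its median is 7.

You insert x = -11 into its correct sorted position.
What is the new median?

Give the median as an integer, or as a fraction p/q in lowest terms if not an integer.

Answer: 1

Derivation:
Old list (sorted, length 9): [-13, -10, -6, -5, 7, 11, 12, 13, 24]
Old median = 7
Insert x = -11
Old length odd (9). Middle was index 4 = 7.
New length even (10). New median = avg of two middle elements.
x = -11: 1 elements are < x, 8 elements are > x.
New sorted list: [-13, -11, -10, -6, -5, 7, 11, 12, 13, 24]
New median = 1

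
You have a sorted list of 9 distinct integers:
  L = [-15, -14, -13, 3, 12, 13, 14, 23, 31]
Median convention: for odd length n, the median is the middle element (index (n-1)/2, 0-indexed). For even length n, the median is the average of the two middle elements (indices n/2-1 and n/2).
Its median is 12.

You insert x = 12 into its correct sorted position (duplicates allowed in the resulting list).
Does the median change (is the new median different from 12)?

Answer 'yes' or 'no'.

Old median = 12
Insert x = 12
New median = 12
Changed? no

Answer: no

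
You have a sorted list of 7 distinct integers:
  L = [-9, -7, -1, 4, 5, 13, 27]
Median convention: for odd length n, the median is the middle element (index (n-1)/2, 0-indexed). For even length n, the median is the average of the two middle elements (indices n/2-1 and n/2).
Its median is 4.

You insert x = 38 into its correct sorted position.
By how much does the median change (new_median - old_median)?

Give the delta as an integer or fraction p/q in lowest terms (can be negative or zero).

Old median = 4
After inserting x = 38: new sorted = [-9, -7, -1, 4, 5, 13, 27, 38]
New median = 9/2
Delta = 9/2 - 4 = 1/2

Answer: 1/2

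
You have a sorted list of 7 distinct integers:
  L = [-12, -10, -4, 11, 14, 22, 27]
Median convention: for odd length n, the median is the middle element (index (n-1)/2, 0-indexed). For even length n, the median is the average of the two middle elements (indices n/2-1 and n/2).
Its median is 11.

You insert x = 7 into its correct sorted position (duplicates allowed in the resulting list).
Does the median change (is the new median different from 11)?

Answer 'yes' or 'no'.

Answer: yes

Derivation:
Old median = 11
Insert x = 7
New median = 9
Changed? yes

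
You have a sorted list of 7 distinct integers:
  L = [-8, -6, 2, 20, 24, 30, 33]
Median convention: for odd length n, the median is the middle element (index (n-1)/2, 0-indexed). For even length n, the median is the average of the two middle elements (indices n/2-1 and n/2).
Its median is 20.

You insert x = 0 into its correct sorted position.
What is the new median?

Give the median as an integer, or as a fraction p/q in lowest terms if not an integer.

Old list (sorted, length 7): [-8, -6, 2, 20, 24, 30, 33]
Old median = 20
Insert x = 0
Old length odd (7). Middle was index 3 = 20.
New length even (8). New median = avg of two middle elements.
x = 0: 2 elements are < x, 5 elements are > x.
New sorted list: [-8, -6, 0, 2, 20, 24, 30, 33]
New median = 11

Answer: 11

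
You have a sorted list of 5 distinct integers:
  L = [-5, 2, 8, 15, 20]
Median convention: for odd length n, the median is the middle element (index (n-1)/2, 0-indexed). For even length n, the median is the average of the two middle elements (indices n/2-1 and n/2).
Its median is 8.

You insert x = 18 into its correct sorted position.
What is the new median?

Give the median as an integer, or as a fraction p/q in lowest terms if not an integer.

Answer: 23/2

Derivation:
Old list (sorted, length 5): [-5, 2, 8, 15, 20]
Old median = 8
Insert x = 18
Old length odd (5). Middle was index 2 = 8.
New length even (6). New median = avg of two middle elements.
x = 18: 4 elements are < x, 1 elements are > x.
New sorted list: [-5, 2, 8, 15, 18, 20]
New median = 23/2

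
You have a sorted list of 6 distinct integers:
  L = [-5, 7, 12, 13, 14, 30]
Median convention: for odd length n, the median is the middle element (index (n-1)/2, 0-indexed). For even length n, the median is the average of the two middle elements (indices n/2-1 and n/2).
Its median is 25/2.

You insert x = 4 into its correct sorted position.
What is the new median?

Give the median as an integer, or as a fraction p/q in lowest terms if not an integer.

Answer: 12

Derivation:
Old list (sorted, length 6): [-5, 7, 12, 13, 14, 30]
Old median = 25/2
Insert x = 4
Old length even (6). Middle pair: indices 2,3 = 12,13.
New length odd (7). New median = single middle element.
x = 4: 1 elements are < x, 5 elements are > x.
New sorted list: [-5, 4, 7, 12, 13, 14, 30]
New median = 12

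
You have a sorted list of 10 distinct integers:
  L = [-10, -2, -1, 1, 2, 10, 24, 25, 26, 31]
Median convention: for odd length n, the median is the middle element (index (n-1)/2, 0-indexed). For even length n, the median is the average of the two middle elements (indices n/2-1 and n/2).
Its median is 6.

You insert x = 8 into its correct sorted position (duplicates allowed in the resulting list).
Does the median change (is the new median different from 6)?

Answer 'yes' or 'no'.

Answer: yes

Derivation:
Old median = 6
Insert x = 8
New median = 8
Changed? yes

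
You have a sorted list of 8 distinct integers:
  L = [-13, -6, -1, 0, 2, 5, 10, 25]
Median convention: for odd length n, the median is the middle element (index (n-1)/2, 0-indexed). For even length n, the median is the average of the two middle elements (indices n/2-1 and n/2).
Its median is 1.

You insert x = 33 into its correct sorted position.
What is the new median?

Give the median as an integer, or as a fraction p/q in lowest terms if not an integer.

Answer: 2

Derivation:
Old list (sorted, length 8): [-13, -6, -1, 0, 2, 5, 10, 25]
Old median = 1
Insert x = 33
Old length even (8). Middle pair: indices 3,4 = 0,2.
New length odd (9). New median = single middle element.
x = 33: 8 elements are < x, 0 elements are > x.
New sorted list: [-13, -6, -1, 0, 2, 5, 10, 25, 33]
New median = 2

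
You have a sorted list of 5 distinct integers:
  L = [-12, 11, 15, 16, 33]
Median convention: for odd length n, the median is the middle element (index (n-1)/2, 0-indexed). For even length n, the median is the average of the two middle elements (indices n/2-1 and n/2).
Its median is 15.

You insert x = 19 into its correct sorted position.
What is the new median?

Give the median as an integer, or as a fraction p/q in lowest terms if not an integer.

Answer: 31/2

Derivation:
Old list (sorted, length 5): [-12, 11, 15, 16, 33]
Old median = 15
Insert x = 19
Old length odd (5). Middle was index 2 = 15.
New length even (6). New median = avg of two middle elements.
x = 19: 4 elements are < x, 1 elements are > x.
New sorted list: [-12, 11, 15, 16, 19, 33]
New median = 31/2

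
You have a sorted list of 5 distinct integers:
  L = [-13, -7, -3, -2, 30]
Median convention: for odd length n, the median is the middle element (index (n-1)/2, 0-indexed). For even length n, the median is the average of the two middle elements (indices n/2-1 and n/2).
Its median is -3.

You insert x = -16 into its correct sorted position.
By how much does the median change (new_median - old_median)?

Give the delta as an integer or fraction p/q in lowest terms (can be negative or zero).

Answer: -2

Derivation:
Old median = -3
After inserting x = -16: new sorted = [-16, -13, -7, -3, -2, 30]
New median = -5
Delta = -5 - -3 = -2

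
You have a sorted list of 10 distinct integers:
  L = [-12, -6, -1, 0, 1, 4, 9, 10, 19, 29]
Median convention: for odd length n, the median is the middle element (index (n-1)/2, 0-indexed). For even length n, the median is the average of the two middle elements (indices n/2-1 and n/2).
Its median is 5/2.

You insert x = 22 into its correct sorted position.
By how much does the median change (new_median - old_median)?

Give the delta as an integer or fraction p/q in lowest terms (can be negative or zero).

Old median = 5/2
After inserting x = 22: new sorted = [-12, -6, -1, 0, 1, 4, 9, 10, 19, 22, 29]
New median = 4
Delta = 4 - 5/2 = 3/2

Answer: 3/2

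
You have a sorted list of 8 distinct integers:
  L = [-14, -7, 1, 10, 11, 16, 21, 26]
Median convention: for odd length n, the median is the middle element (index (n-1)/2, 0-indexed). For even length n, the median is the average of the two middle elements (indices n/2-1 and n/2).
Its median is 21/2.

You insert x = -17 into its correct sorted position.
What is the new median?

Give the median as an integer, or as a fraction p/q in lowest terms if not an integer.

Old list (sorted, length 8): [-14, -7, 1, 10, 11, 16, 21, 26]
Old median = 21/2
Insert x = -17
Old length even (8). Middle pair: indices 3,4 = 10,11.
New length odd (9). New median = single middle element.
x = -17: 0 elements are < x, 8 elements are > x.
New sorted list: [-17, -14, -7, 1, 10, 11, 16, 21, 26]
New median = 10

Answer: 10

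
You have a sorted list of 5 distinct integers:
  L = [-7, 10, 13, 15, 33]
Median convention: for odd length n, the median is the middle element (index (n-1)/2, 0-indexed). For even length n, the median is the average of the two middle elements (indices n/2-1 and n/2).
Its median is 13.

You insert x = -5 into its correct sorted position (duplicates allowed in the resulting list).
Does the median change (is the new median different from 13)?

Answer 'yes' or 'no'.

Old median = 13
Insert x = -5
New median = 23/2
Changed? yes

Answer: yes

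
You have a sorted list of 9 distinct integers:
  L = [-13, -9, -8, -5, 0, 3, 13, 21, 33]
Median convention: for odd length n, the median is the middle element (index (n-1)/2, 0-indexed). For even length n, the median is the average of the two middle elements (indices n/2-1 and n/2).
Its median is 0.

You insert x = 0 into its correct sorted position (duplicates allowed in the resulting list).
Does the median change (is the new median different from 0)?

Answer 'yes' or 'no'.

Old median = 0
Insert x = 0
New median = 0
Changed? no

Answer: no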